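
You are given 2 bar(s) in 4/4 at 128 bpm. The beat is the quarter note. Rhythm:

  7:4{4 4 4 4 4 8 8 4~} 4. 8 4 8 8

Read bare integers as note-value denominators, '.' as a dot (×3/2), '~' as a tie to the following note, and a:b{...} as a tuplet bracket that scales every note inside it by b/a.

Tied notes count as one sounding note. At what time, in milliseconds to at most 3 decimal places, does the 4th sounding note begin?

1. 0.0ms @ 0 + 267.857ms (4/7)
2. 267.857ms @ 4/7 + 267.857ms (4/7)
3. 535.714ms @ 8/7 + 267.857ms (4/7)
4. 803.571ms @ 12/7 + 267.857ms (4/7)
5. 1071.429ms @ 16/7 + 267.857ms (4/7)
6. 1339.286ms @ 20/7 + 133.929ms (2/7)
7. 1473.214ms @ 22/7 + 133.929ms (2/7)
8. 1607.143ms @ 24/7 + 970.982ms (29/14)
9. 2578.125ms @ 11/2 + 234.375ms (1/2)
10. 2812.5ms @ 6 + 468.75ms (1)
11. 3281.25ms @ 7 + 234.375ms (1/2)
12. 3515.625ms @ 15/2 + 234.375ms (1/2)

note 4 onset = 12/7b = 803.571ms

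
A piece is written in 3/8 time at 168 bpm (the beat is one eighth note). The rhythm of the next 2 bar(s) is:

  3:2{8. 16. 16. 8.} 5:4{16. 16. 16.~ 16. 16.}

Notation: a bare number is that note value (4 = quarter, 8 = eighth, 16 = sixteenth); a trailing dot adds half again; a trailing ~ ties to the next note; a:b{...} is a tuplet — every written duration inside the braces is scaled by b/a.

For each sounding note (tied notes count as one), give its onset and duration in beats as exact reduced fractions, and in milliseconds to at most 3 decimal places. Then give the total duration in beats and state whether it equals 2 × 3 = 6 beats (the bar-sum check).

1) 0.0ms=0b +357.143ms=1b
2) 357.143ms=1b +178.571ms=1/2b
3) 535.714ms=3/2b +178.571ms=1/2b
4) 714.286ms=2b +357.143ms=1b
5) 1071.429ms=3b +214.286ms=3/5b
6) 1285.714ms=18/5b +214.286ms=3/5b
7) 1500.0ms=21/5b +428.571ms=6/5b
8) 1928.571ms=27/5b +214.286ms=3/5b
Σ=6b of 6 (168bpm 3/8) — PASS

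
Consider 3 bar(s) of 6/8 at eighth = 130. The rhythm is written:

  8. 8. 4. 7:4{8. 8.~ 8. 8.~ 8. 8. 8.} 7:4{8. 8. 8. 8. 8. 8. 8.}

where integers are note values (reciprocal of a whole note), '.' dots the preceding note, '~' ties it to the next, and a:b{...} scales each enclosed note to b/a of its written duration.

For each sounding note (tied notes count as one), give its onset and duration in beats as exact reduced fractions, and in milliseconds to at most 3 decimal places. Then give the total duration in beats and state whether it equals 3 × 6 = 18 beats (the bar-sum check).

1) 0.0ms=0b +692.308ms=3/2b
2) 692.308ms=3/2b +692.308ms=3/2b
3) 1384.615ms=3b +1384.615ms=3b
4) 2769.231ms=6b +395.604ms=6/7b
5) 3164.835ms=48/7b +791.209ms=12/7b
6) 3956.044ms=60/7b +791.209ms=12/7b
7) 4747.253ms=72/7b +395.604ms=6/7b
8) 5142.857ms=78/7b +395.604ms=6/7b
9) 5538.462ms=12b +395.604ms=6/7b
10) 5934.066ms=90/7b +395.604ms=6/7b
11) 6329.67ms=96/7b +395.604ms=6/7b
12) 6725.275ms=102/7b +395.604ms=6/7b
13) 7120.879ms=108/7b +395.604ms=6/7b
14) 7516.484ms=114/7b +395.604ms=6/7b
15) 7912.088ms=120/7b +395.604ms=6/7b
Σ=18b of 18 (130bpm 6/8) — PASS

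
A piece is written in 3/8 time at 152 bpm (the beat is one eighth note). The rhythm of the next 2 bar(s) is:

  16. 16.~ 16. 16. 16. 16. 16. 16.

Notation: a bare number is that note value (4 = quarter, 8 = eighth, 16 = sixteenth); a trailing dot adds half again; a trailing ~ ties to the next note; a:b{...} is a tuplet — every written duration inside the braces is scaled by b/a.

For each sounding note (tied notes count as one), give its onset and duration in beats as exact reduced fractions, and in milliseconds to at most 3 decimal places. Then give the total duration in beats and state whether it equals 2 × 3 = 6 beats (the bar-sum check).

1) 0.0ms=0b +296.053ms=3/4b
2) 296.053ms=3/4b +592.105ms=3/2b
3) 888.158ms=9/4b +296.053ms=3/4b
4) 1184.211ms=3b +296.053ms=3/4b
5) 1480.263ms=15/4b +296.053ms=3/4b
6) 1776.316ms=9/2b +296.053ms=3/4b
7) 2072.368ms=21/4b +296.053ms=3/4b
Σ=6b of 6 (152bpm 3/8) — PASS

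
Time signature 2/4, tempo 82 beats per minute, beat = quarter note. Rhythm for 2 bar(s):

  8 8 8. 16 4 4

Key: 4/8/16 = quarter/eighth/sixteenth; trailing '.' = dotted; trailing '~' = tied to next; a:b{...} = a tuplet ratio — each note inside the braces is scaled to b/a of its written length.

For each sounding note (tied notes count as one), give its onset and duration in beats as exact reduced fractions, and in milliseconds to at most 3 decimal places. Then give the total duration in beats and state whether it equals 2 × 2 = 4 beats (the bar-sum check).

1) 0.0ms=0b +365.854ms=1/2b
2) 365.854ms=1/2b +365.854ms=1/2b
3) 731.707ms=1b +548.78ms=3/4b
4) 1280.488ms=7/4b +182.927ms=1/4b
5) 1463.415ms=2b +731.707ms=1b
6) 2195.122ms=3b +731.707ms=1b
Σ=4b of 4 (82bpm 2/4) — PASS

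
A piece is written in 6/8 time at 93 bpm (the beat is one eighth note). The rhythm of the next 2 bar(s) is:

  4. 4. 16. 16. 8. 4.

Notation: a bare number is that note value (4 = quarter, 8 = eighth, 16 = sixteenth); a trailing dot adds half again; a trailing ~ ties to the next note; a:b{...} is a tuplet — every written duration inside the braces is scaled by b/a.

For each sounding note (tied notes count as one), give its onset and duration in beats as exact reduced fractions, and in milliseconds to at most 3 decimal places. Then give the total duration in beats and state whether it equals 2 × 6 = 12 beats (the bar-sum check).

1) 0.0ms=0b +1935.484ms=3b
2) 1935.484ms=3b +1935.484ms=3b
3) 3870.968ms=6b +483.871ms=3/4b
4) 4354.839ms=27/4b +483.871ms=3/4b
5) 4838.71ms=15/2b +967.742ms=3/2b
6) 5806.452ms=9b +1935.484ms=3b
Σ=12b of 12 (93bpm 6/8) — PASS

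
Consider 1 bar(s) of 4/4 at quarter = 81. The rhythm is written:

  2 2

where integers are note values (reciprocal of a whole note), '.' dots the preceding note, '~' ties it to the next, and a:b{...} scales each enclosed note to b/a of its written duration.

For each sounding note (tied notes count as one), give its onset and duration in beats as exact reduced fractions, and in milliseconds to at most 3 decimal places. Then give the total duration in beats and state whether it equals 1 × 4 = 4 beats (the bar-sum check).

1) 0.0ms=0b +1481.481ms=2b
2) 1481.481ms=2b +1481.481ms=2b
Σ=4b of 4 (81bpm 4/4) — PASS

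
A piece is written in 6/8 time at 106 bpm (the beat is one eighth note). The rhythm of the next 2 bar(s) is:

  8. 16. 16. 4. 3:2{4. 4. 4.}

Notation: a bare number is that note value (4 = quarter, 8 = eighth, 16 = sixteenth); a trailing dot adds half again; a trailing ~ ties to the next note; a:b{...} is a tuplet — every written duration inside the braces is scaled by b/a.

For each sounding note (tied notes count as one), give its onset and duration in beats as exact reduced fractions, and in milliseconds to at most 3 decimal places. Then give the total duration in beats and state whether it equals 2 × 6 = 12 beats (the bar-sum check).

1) 0.0ms=0b +849.057ms=3/2b
2) 849.057ms=3/2b +424.528ms=3/4b
3) 1273.585ms=9/4b +424.528ms=3/4b
4) 1698.113ms=3b +1698.113ms=3b
5) 3396.226ms=6b +1132.075ms=2b
6) 4528.302ms=8b +1132.075ms=2b
7) 5660.377ms=10b +1132.075ms=2b
Σ=12b of 12 (106bpm 6/8) — PASS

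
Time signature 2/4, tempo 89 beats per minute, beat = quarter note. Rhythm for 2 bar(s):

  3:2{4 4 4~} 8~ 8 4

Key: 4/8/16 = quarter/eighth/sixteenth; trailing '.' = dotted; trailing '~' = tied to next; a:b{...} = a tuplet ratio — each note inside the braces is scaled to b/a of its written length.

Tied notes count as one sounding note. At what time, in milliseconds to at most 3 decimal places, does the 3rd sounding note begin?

1. 0.0ms @ 0 + 449.438ms (2/3)
2. 449.438ms @ 2/3 + 449.438ms (2/3)
3. 898.876ms @ 4/3 + 1123.596ms (5/3)
4. 2022.472ms @ 3 + 674.157ms (1)

note 3 onset = 4/3b = 898.876ms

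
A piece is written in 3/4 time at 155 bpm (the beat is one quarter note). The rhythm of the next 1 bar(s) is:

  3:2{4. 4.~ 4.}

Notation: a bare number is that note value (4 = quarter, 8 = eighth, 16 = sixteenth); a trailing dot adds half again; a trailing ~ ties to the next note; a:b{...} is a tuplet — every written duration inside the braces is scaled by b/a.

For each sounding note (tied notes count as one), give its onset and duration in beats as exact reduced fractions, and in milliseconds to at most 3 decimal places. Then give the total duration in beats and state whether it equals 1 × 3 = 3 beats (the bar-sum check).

1) 0.0ms=0b +387.097ms=1b
2) 387.097ms=1b +774.194ms=2b
Σ=3b of 3 (155bpm 3/4) — PASS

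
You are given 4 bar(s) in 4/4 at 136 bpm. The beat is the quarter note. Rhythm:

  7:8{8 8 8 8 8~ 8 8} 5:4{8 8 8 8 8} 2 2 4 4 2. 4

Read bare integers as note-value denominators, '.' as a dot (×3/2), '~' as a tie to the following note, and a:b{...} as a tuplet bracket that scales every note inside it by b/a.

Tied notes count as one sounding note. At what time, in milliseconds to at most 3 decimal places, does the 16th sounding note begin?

1. 0.0ms @ 0 + 252.101ms (4/7)
2. 252.101ms @ 4/7 + 252.101ms (4/7)
3. 504.202ms @ 8/7 + 252.101ms (4/7)
4. 756.303ms @ 12/7 + 252.101ms (4/7)
5. 1008.403ms @ 16/7 + 504.202ms (8/7)
6. 1512.605ms @ 24/7 + 252.101ms (4/7)
7. 1764.706ms @ 4 + 176.471ms (2/5)
8. 1941.176ms @ 22/5 + 176.471ms (2/5)
9. 2117.647ms @ 24/5 + 176.471ms (2/5)
10. 2294.118ms @ 26/5 + 176.471ms (2/5)
11. 2470.588ms @ 28/5 + 176.471ms (2/5)
12. 2647.059ms @ 6 + 882.353ms (2)
13. 3529.412ms @ 8 + 882.353ms (2)
14. 4411.765ms @ 10 + 441.176ms (1)
15. 4852.941ms @ 11 + 441.176ms (1)
16. 5294.118ms @ 12 + 1323.529ms (3)
17. 6617.647ms @ 15 + 441.176ms (1)

note 16 onset = 12b = 5294.118ms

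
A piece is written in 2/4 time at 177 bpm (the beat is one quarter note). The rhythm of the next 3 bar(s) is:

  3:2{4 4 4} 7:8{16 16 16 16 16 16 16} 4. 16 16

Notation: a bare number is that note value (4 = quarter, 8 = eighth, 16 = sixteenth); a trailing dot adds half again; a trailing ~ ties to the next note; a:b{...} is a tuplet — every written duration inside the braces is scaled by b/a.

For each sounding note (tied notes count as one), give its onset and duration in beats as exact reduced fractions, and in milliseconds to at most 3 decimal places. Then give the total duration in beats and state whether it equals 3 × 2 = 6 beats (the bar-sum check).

1) 0.0ms=0b +225.989ms=2/3b
2) 225.989ms=2/3b +225.989ms=2/3b
3) 451.977ms=4/3b +225.989ms=2/3b
4) 677.966ms=2b +96.852ms=2/7b
5) 774.818ms=16/7b +96.852ms=2/7b
6) 871.671ms=18/7b +96.852ms=2/7b
7) 968.523ms=20/7b +96.852ms=2/7b
8) 1065.375ms=22/7b +96.852ms=2/7b
9) 1162.228ms=24/7b +96.852ms=2/7b
10) 1259.08ms=26/7b +96.852ms=2/7b
11) 1355.932ms=4b +508.475ms=3/2b
12) 1864.407ms=11/2b +84.746ms=1/4b
13) 1949.153ms=23/4b +84.746ms=1/4b
Σ=6b of 6 (177bpm 2/4) — PASS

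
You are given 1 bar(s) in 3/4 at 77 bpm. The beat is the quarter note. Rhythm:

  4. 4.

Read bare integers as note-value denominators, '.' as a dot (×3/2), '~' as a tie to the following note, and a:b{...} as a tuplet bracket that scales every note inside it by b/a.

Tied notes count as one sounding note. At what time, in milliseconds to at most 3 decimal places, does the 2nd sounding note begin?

note 2 onset = 3/2b = 1168.831ms

1. 0.0ms @ 0 + 1168.831ms (3/2)
2. 1168.831ms @ 3/2 + 1168.831ms (3/2)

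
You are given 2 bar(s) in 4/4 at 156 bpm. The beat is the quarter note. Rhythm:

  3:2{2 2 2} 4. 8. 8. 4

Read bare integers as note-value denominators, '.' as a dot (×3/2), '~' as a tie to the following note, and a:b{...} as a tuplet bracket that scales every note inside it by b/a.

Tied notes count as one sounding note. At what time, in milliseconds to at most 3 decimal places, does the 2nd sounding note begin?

note 2 onset = 4/3b = 512.821ms

1. 0.0ms @ 0 + 512.821ms (4/3)
2. 512.821ms @ 4/3 + 512.821ms (4/3)
3. 1025.641ms @ 8/3 + 512.821ms (4/3)
4. 1538.462ms @ 4 + 576.923ms (3/2)
5. 2115.385ms @ 11/2 + 288.462ms (3/4)
6. 2403.846ms @ 25/4 + 288.462ms (3/4)
7. 2692.308ms @ 7 + 384.615ms (1)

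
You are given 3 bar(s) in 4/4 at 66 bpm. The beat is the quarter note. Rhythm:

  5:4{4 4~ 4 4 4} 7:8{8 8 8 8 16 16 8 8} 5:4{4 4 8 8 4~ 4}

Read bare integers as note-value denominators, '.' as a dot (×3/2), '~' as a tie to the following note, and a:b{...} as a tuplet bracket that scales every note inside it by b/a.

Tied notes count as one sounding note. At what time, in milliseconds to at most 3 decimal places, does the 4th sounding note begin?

note 4 onset = 16/5b = 2909.091ms

1. 0.0ms @ 0 + 727.273ms (4/5)
2. 727.273ms @ 4/5 + 1454.545ms (8/5)
3. 2181.818ms @ 12/5 + 727.273ms (4/5)
4. 2909.091ms @ 16/5 + 727.273ms (4/5)
5. 3636.364ms @ 4 + 519.481ms (4/7)
6. 4155.844ms @ 32/7 + 519.481ms (4/7)
7. 4675.325ms @ 36/7 + 519.481ms (4/7)
8. 5194.805ms @ 40/7 + 519.481ms (4/7)
9. 5714.286ms @ 44/7 + 259.74ms (2/7)
10. 5974.026ms @ 46/7 + 259.74ms (2/7)
11. 6233.766ms @ 48/7 + 519.481ms (4/7)
12. 6753.247ms @ 52/7 + 519.481ms (4/7)
13. 7272.727ms @ 8 + 727.273ms (4/5)
14. 8000.0ms @ 44/5 + 727.273ms (4/5)
15. 8727.273ms @ 48/5 + 363.636ms (2/5)
16. 9090.909ms @ 10 + 363.636ms (2/5)
17. 9454.545ms @ 52/5 + 1454.545ms (8/5)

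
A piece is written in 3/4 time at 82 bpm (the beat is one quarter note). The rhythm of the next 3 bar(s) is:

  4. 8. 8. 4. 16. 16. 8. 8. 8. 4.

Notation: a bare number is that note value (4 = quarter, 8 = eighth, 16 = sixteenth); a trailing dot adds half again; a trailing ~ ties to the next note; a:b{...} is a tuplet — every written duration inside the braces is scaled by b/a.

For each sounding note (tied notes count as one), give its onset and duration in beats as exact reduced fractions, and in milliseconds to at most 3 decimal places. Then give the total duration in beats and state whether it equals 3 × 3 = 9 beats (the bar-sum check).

1) 0.0ms=0b +1097.561ms=3/2b
2) 1097.561ms=3/2b +548.78ms=3/4b
3) 1646.341ms=9/4b +548.78ms=3/4b
4) 2195.122ms=3b +1097.561ms=3/2b
5) 3292.683ms=9/2b +274.39ms=3/8b
6) 3567.073ms=39/8b +274.39ms=3/8b
7) 3841.463ms=21/4b +548.78ms=3/4b
8) 4390.244ms=6b +548.78ms=3/4b
9) 4939.024ms=27/4b +548.78ms=3/4b
10) 5487.805ms=15/2b +1097.561ms=3/2b
Σ=9b of 9 (82bpm 3/4) — PASS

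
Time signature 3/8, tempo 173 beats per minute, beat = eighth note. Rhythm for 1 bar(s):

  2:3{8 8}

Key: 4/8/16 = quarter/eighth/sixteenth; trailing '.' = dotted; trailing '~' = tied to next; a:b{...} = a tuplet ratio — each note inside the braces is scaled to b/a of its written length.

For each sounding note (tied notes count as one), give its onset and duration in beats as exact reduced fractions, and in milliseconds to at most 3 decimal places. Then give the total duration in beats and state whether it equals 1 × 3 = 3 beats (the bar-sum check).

1) 0.0ms=0b +520.231ms=3/2b
2) 520.231ms=3/2b +520.231ms=3/2b
Σ=3b of 3 (173bpm 3/8) — PASS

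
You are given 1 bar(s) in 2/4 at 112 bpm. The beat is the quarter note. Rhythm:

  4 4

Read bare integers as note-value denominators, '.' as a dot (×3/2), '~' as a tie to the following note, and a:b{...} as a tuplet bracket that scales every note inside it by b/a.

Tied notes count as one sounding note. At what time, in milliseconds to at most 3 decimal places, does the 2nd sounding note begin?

1. 0.0ms @ 0 + 535.714ms (1)
2. 535.714ms @ 1 + 535.714ms (1)

note 2 onset = 1b = 535.714ms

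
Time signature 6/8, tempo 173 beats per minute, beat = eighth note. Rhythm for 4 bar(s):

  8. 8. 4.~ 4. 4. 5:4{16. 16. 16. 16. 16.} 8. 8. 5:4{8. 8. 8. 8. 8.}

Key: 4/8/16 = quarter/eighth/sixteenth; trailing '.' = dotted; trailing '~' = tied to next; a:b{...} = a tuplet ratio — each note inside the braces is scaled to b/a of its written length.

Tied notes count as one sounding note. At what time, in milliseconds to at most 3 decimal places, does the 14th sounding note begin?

note 14 onset = 102/5b = 7075.145ms

1. 0.0ms @ 0 + 520.231ms (3/2)
2. 520.231ms @ 3/2 + 520.231ms (3/2)
3. 1040.462ms @ 3 + 2080.925ms (6)
4. 3121.387ms @ 9 + 1040.462ms (3)
5. 4161.85ms @ 12 + 208.092ms (3/5)
6. 4369.942ms @ 63/5 + 208.092ms (3/5)
7. 4578.035ms @ 66/5 + 208.092ms (3/5)
8. 4786.127ms @ 69/5 + 208.092ms (3/5)
9. 4994.22ms @ 72/5 + 208.092ms (3/5)
10. 5202.312ms @ 15 + 520.231ms (3/2)
11. 5722.543ms @ 33/2 + 520.231ms (3/2)
12. 6242.775ms @ 18 + 416.185ms (6/5)
13. 6658.96ms @ 96/5 + 416.185ms (6/5)
14. 7075.145ms @ 102/5 + 416.185ms (6/5)
15. 7491.329ms @ 108/5 + 416.185ms (6/5)
16. 7907.514ms @ 114/5 + 416.185ms (6/5)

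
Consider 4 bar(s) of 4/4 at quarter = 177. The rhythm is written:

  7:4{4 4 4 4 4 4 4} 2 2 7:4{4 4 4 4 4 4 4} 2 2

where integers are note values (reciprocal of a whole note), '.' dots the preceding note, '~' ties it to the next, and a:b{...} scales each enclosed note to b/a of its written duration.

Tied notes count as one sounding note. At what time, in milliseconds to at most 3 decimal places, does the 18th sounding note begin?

1. 0.0ms @ 0 + 193.705ms (4/7)
2. 193.705ms @ 4/7 + 193.705ms (4/7)
3. 387.409ms @ 8/7 + 193.705ms (4/7)
4. 581.114ms @ 12/7 + 193.705ms (4/7)
5. 774.818ms @ 16/7 + 193.705ms (4/7)
6. 968.523ms @ 20/7 + 193.705ms (4/7)
7. 1162.228ms @ 24/7 + 193.705ms (4/7)
8. 1355.932ms @ 4 + 677.966ms (2)
9. 2033.898ms @ 6 + 677.966ms (2)
10. 2711.864ms @ 8 + 193.705ms (4/7)
11. 2905.569ms @ 60/7 + 193.705ms (4/7)
12. 3099.274ms @ 64/7 + 193.705ms (4/7)
13. 3292.978ms @ 68/7 + 193.705ms (4/7)
14. 3486.683ms @ 72/7 + 193.705ms (4/7)
15. 3680.387ms @ 76/7 + 193.705ms (4/7)
16. 3874.092ms @ 80/7 + 193.705ms (4/7)
17. 4067.797ms @ 12 + 677.966ms (2)
18. 4745.763ms @ 14 + 677.966ms (2)

note 18 onset = 14b = 4745.763ms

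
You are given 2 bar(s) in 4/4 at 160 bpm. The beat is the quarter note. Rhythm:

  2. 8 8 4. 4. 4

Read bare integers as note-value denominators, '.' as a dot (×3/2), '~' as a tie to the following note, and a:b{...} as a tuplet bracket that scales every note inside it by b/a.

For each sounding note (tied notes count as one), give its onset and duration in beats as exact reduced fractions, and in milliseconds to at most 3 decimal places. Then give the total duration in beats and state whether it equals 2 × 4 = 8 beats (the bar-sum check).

1) 0.0ms=0b +1125.0ms=3b
2) 1125.0ms=3b +187.5ms=1/2b
3) 1312.5ms=7/2b +187.5ms=1/2b
4) 1500.0ms=4b +562.5ms=3/2b
5) 2062.5ms=11/2b +562.5ms=3/2b
6) 2625.0ms=7b +375.0ms=1b
Σ=8b of 8 (160bpm 4/4) — PASS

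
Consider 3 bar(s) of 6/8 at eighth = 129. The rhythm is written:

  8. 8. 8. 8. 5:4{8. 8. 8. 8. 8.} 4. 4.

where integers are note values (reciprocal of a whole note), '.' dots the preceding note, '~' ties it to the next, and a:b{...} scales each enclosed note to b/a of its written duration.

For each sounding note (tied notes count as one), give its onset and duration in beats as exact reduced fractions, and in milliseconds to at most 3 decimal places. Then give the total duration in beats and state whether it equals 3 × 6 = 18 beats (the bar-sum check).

1) 0.0ms=0b +697.674ms=3/2b
2) 697.674ms=3/2b +697.674ms=3/2b
3) 1395.349ms=3b +697.674ms=3/2b
4) 2093.023ms=9/2b +697.674ms=3/2b
5) 2790.698ms=6b +558.14ms=6/5b
6) 3348.837ms=36/5b +558.14ms=6/5b
7) 3906.977ms=42/5b +558.14ms=6/5b
8) 4465.116ms=48/5b +558.14ms=6/5b
9) 5023.256ms=54/5b +558.14ms=6/5b
10) 5581.395ms=12b +1395.349ms=3b
11) 6976.744ms=15b +1395.349ms=3b
Σ=18b of 18 (129bpm 6/8) — PASS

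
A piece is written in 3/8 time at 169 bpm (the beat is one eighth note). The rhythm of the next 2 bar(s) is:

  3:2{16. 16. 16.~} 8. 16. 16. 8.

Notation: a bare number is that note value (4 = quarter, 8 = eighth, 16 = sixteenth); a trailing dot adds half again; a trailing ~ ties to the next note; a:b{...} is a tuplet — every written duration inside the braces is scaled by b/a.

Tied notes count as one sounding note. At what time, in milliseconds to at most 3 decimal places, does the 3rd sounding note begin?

note 3 onset = 1b = 355.03ms

1. 0.0ms @ 0 + 177.515ms (1/2)
2. 177.515ms @ 1/2 + 177.515ms (1/2)
3. 355.03ms @ 1 + 710.059ms (2)
4. 1065.089ms @ 3 + 266.272ms (3/4)
5. 1331.361ms @ 15/4 + 266.272ms (3/4)
6. 1597.633ms @ 9/2 + 532.544ms (3/2)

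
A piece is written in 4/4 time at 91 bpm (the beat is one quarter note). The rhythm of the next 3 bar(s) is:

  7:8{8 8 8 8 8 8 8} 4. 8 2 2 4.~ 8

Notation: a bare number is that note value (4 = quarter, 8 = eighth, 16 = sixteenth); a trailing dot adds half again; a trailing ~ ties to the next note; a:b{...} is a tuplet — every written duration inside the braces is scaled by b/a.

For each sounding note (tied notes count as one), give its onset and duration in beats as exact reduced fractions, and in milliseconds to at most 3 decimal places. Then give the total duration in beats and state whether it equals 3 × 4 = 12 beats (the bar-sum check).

1) 0.0ms=0b +376.766ms=4/7b
2) 376.766ms=4/7b +376.766ms=4/7b
3) 753.532ms=8/7b +376.766ms=4/7b
4) 1130.298ms=12/7b +376.766ms=4/7b
5) 1507.064ms=16/7b +376.766ms=4/7b
6) 1883.83ms=20/7b +376.766ms=4/7b
7) 2260.597ms=24/7b +376.766ms=4/7b
8) 2637.363ms=4b +989.011ms=3/2b
9) 3626.374ms=11/2b +329.67ms=1/2b
10) 3956.044ms=6b +1318.681ms=2b
11) 5274.725ms=8b +1318.681ms=2b
12) 6593.407ms=10b +1318.681ms=2b
Σ=12b of 12 (91bpm 4/4) — PASS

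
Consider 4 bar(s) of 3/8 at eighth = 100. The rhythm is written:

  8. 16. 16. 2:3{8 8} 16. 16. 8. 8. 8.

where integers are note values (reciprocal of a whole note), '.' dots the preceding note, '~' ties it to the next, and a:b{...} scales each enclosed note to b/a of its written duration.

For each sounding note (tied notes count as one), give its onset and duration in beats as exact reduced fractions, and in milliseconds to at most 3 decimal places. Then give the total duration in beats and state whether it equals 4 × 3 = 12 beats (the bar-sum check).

1) 0.0ms=0b +900.0ms=3/2b
2) 900.0ms=3/2b +450.0ms=3/4b
3) 1350.0ms=9/4b +450.0ms=3/4b
4) 1800.0ms=3b +900.0ms=3/2b
5) 2700.0ms=9/2b +900.0ms=3/2b
6) 3600.0ms=6b +450.0ms=3/4b
7) 4050.0ms=27/4b +450.0ms=3/4b
8) 4500.0ms=15/2b +900.0ms=3/2b
9) 5400.0ms=9b +900.0ms=3/2b
10) 6300.0ms=21/2b +900.0ms=3/2b
Σ=12b of 12 (100bpm 3/8) — PASS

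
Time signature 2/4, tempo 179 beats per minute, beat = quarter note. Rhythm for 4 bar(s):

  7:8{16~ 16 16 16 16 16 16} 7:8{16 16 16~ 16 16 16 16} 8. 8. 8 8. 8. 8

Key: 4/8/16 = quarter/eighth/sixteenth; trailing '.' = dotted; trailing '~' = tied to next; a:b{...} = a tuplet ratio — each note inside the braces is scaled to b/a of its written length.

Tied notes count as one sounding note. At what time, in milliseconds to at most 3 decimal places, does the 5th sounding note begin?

1. 0.0ms @ 0 + 191.54ms (4/7)
2. 191.54ms @ 4/7 + 95.77ms (2/7)
3. 287.31ms @ 6/7 + 95.77ms (2/7)
4. 383.081ms @ 8/7 + 95.77ms (2/7)
5. 478.851ms @ 10/7 + 95.77ms (2/7)
6. 574.621ms @ 12/7 + 95.77ms (2/7)
7. 670.391ms @ 2 + 95.77ms (2/7)
8. 766.161ms @ 16/7 + 95.77ms (2/7)
9. 861.931ms @ 18/7 + 191.54ms (4/7)
10. 1053.472ms @ 22/7 + 95.77ms (2/7)
11. 1149.242ms @ 24/7 + 95.77ms (2/7)
12. 1245.012ms @ 26/7 + 95.77ms (2/7)
13. 1340.782ms @ 4 + 251.397ms (3/4)
14. 1592.179ms @ 19/4 + 251.397ms (3/4)
15. 1843.575ms @ 11/2 + 167.598ms (1/2)
16. 2011.173ms @ 6 + 251.397ms (3/4)
17. 2262.57ms @ 27/4 + 251.397ms (3/4)
18. 2513.966ms @ 15/2 + 167.598ms (1/2)

note 5 onset = 10/7b = 478.851ms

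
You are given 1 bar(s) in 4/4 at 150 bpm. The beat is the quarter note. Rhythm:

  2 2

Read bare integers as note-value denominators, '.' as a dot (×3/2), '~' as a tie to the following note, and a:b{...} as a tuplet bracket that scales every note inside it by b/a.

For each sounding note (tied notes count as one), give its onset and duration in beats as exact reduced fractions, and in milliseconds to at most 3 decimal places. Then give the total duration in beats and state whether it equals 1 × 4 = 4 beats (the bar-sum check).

1) 0.0ms=0b +800.0ms=2b
2) 800.0ms=2b +800.0ms=2b
Σ=4b of 4 (150bpm 4/4) — PASS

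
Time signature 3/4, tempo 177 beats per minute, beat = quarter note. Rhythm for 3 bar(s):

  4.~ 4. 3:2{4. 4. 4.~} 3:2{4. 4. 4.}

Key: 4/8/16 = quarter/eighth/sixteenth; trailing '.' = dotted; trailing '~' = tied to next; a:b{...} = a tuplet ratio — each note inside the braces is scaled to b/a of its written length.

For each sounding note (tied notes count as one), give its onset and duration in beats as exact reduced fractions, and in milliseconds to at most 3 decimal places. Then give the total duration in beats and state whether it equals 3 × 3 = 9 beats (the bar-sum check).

1) 0.0ms=0b +1016.949ms=3b
2) 1016.949ms=3b +338.983ms=1b
3) 1355.932ms=4b +338.983ms=1b
4) 1694.915ms=5b +677.966ms=2b
5) 2372.881ms=7b +338.983ms=1b
6) 2711.864ms=8b +338.983ms=1b
Σ=9b of 9 (177bpm 3/4) — PASS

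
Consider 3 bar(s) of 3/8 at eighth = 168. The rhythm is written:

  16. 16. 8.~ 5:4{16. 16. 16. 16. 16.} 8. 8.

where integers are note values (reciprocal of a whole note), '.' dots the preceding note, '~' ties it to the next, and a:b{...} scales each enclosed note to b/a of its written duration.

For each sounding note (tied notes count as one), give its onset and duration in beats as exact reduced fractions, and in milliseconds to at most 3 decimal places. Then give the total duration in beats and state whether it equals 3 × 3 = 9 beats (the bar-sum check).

1) 0.0ms=0b +267.857ms=3/4b
2) 267.857ms=3/4b +267.857ms=3/4b
3) 535.714ms=3/2b +750.0ms=21/10b
4) 1285.714ms=18/5b +214.286ms=3/5b
5) 1500.0ms=21/5b +214.286ms=3/5b
6) 1714.286ms=24/5b +214.286ms=3/5b
7) 1928.571ms=27/5b +214.286ms=3/5b
8) 2142.857ms=6b +535.714ms=3/2b
9) 2678.571ms=15/2b +535.714ms=3/2b
Σ=9b of 9 (168bpm 3/8) — PASS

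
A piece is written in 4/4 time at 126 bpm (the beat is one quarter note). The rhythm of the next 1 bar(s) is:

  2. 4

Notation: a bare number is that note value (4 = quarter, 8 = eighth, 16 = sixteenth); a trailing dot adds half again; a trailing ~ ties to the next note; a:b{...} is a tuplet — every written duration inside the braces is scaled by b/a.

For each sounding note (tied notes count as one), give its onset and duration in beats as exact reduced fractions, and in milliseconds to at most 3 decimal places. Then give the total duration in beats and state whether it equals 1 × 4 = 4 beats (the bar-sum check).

1) 0.0ms=0b +1428.571ms=3b
2) 1428.571ms=3b +476.19ms=1b
Σ=4b of 4 (126bpm 4/4) — PASS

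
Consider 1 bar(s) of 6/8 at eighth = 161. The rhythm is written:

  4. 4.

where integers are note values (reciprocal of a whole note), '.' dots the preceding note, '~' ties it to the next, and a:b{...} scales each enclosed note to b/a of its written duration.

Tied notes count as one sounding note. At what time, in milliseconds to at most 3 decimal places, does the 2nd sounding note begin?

1. 0.0ms @ 0 + 1118.012ms (3)
2. 1118.012ms @ 3 + 1118.012ms (3)

note 2 onset = 3b = 1118.012ms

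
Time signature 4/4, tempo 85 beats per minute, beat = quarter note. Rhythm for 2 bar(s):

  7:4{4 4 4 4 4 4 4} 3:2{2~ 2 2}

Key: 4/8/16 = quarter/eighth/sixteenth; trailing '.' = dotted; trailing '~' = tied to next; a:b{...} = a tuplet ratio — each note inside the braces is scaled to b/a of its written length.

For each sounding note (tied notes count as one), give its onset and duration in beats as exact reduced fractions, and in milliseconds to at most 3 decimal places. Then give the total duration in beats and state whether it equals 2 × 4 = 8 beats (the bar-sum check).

1) 0.0ms=0b +403.361ms=4/7b
2) 403.361ms=4/7b +403.361ms=4/7b
3) 806.723ms=8/7b +403.361ms=4/7b
4) 1210.084ms=12/7b +403.361ms=4/7b
5) 1613.445ms=16/7b +403.361ms=4/7b
6) 2016.807ms=20/7b +403.361ms=4/7b
7) 2420.168ms=24/7b +403.361ms=4/7b
8) 2823.529ms=4b +1882.353ms=8/3b
9) 4705.882ms=20/3b +941.176ms=4/3b
Σ=8b of 8 (85bpm 4/4) — PASS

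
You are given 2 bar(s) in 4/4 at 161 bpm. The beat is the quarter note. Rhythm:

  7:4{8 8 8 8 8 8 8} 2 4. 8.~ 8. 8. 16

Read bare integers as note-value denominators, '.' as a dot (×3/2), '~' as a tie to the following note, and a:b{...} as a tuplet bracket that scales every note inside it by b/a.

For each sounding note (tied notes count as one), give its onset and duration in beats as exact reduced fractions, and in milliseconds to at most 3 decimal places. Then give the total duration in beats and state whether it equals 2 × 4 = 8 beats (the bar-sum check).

1) 0.0ms=0b +106.477ms=2/7b
2) 106.477ms=2/7b +106.477ms=2/7b
3) 212.955ms=4/7b +106.477ms=2/7b
4) 319.432ms=6/7b +106.477ms=2/7b
5) 425.909ms=8/7b +106.477ms=2/7b
6) 532.387ms=10/7b +106.477ms=2/7b
7) 638.864ms=12/7b +106.477ms=2/7b
8) 745.342ms=2b +745.342ms=2b
9) 1490.683ms=4b +559.006ms=3/2b
10) 2049.689ms=11/2b +559.006ms=3/2b
11) 2608.696ms=7b +279.503ms=3/4b
12) 2888.199ms=31/4b +93.168ms=1/4b
Σ=8b of 8 (161bpm 4/4) — PASS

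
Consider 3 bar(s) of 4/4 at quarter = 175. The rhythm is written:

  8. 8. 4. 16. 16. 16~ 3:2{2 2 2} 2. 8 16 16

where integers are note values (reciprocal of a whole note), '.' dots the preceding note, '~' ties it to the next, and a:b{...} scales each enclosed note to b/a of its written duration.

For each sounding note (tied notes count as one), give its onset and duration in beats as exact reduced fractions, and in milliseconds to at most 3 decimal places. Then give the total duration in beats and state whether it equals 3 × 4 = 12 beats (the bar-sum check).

1) 0.0ms=0b +257.143ms=3/4b
2) 257.143ms=3/4b +257.143ms=3/4b
3) 514.286ms=3/2b +514.286ms=3/2b
4) 1028.571ms=3b +128.571ms=3/8b
5) 1157.143ms=27/8b +128.571ms=3/8b
6) 1285.714ms=15/4b +542.857ms=19/12b
7) 1828.571ms=16/3b +457.143ms=4/3b
8) 2285.714ms=20/3b +457.143ms=4/3b
9) 2742.857ms=8b +1028.571ms=3b
10) 3771.429ms=11b +171.429ms=1/2b
11) 3942.857ms=23/2b +85.714ms=1/4b
12) 4028.571ms=47/4b +85.714ms=1/4b
Σ=12b of 12 (175bpm 4/4) — PASS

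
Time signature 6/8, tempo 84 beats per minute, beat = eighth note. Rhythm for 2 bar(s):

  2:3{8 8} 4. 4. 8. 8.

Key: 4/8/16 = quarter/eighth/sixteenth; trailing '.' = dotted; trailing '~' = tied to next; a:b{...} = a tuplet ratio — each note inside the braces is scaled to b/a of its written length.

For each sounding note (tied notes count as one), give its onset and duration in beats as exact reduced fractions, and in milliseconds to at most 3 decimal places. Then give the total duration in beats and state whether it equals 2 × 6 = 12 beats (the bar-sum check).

1) 0.0ms=0b +1071.429ms=3/2b
2) 1071.429ms=3/2b +1071.429ms=3/2b
3) 2142.857ms=3b +2142.857ms=3b
4) 4285.714ms=6b +2142.857ms=3b
5) 6428.571ms=9b +1071.429ms=3/2b
6) 7500.0ms=21/2b +1071.429ms=3/2b
Σ=12b of 12 (84bpm 6/8) — PASS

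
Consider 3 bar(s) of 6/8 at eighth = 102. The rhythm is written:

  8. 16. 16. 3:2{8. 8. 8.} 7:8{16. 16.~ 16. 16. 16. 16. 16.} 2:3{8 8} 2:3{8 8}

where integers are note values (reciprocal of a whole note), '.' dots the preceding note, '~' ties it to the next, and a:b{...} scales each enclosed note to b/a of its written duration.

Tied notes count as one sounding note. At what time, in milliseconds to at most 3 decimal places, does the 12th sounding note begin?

1. 0.0ms @ 0 + 882.353ms (3/2)
2. 882.353ms @ 3/2 + 441.176ms (3/4)
3. 1323.529ms @ 9/4 + 441.176ms (3/4)
4. 1764.706ms @ 3 + 588.235ms (1)
5. 2352.941ms @ 4 + 588.235ms (1)
6. 2941.176ms @ 5 + 588.235ms (1)
7. 3529.412ms @ 6 + 504.202ms (6/7)
8. 4033.613ms @ 48/7 + 1008.403ms (12/7)
9. 5042.017ms @ 60/7 + 504.202ms (6/7)
10. 5546.218ms @ 66/7 + 504.202ms (6/7)
11. 6050.42ms @ 72/7 + 504.202ms (6/7)
12. 6554.622ms @ 78/7 + 504.202ms (6/7)
13. 7058.824ms @ 12 + 882.353ms (3/2)
14. 7941.176ms @ 27/2 + 882.353ms (3/2)
15. 8823.529ms @ 15 + 882.353ms (3/2)
16. 9705.882ms @ 33/2 + 882.353ms (3/2)

note 12 onset = 78/7b = 6554.622ms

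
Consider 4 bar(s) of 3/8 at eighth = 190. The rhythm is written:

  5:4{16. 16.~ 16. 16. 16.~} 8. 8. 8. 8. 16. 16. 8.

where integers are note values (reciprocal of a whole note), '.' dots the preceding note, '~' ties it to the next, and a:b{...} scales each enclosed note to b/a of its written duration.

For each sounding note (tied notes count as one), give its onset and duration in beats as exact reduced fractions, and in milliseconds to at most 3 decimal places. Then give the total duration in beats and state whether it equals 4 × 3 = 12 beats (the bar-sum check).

1) 0.0ms=0b +189.474ms=3/5b
2) 189.474ms=3/5b +378.947ms=6/5b
3) 568.421ms=9/5b +189.474ms=3/5b
4) 757.895ms=12/5b +663.158ms=21/10b
5) 1421.053ms=9/2b +473.684ms=3/2b
6) 1894.737ms=6b +473.684ms=3/2b
7) 2368.421ms=15/2b +473.684ms=3/2b
8) 2842.105ms=9b +236.842ms=3/4b
9) 3078.947ms=39/4b +236.842ms=3/4b
10) 3315.789ms=21/2b +473.684ms=3/2b
Σ=12b of 12 (190bpm 3/8) — PASS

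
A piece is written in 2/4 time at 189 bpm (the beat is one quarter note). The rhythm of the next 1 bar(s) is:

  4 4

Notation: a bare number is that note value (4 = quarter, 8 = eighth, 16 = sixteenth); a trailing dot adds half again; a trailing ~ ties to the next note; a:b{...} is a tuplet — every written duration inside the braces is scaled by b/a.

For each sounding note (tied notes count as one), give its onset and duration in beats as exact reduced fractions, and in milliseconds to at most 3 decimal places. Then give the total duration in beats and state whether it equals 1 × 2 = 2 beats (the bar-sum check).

1) 0.0ms=0b +317.46ms=1b
2) 317.46ms=1b +317.46ms=1b
Σ=2b of 2 (189bpm 2/4) — PASS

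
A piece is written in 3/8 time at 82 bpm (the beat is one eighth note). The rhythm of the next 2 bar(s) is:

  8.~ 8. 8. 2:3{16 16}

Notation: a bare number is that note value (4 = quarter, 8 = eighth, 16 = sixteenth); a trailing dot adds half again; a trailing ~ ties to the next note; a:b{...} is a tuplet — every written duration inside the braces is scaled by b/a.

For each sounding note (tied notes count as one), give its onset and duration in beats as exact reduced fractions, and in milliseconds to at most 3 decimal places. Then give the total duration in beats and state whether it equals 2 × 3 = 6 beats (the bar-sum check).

1) 0.0ms=0b +2195.122ms=3b
2) 2195.122ms=3b +1097.561ms=3/2b
3) 3292.683ms=9/2b +548.78ms=3/4b
4) 3841.463ms=21/4b +548.78ms=3/4b
Σ=6b of 6 (82bpm 3/8) — PASS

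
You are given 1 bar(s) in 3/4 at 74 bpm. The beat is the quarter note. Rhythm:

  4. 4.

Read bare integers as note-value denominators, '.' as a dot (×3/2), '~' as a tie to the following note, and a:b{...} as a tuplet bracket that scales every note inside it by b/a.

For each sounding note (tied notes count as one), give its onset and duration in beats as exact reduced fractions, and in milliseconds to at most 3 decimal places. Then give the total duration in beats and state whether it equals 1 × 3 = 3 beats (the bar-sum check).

1) 0.0ms=0b +1216.216ms=3/2b
2) 1216.216ms=3/2b +1216.216ms=3/2b
Σ=3b of 3 (74bpm 3/4) — PASS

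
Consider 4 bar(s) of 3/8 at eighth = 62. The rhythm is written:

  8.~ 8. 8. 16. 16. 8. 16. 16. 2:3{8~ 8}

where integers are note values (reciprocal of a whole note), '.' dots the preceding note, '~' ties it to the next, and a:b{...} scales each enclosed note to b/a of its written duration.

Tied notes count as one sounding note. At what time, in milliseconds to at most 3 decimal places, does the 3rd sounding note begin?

note 3 onset = 9/2b = 4354.839ms

1. 0.0ms @ 0 + 2903.226ms (3)
2. 2903.226ms @ 3 + 1451.613ms (3/2)
3. 4354.839ms @ 9/2 + 725.806ms (3/4)
4. 5080.645ms @ 21/4 + 725.806ms (3/4)
5. 5806.452ms @ 6 + 1451.613ms (3/2)
6. 7258.065ms @ 15/2 + 725.806ms (3/4)
7. 7983.871ms @ 33/4 + 725.806ms (3/4)
8. 8709.677ms @ 9 + 2903.226ms (3)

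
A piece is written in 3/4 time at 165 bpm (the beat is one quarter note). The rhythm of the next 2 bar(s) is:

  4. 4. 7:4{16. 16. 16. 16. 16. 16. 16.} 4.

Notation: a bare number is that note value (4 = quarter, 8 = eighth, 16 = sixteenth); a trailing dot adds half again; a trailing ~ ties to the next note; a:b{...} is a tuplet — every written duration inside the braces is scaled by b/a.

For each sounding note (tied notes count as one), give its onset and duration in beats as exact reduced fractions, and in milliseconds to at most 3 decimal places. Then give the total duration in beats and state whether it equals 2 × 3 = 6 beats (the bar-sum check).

1) 0.0ms=0b +545.455ms=3/2b
2) 545.455ms=3/2b +545.455ms=3/2b
3) 1090.909ms=3b +77.922ms=3/14b
4) 1168.831ms=45/14b +77.922ms=3/14b
5) 1246.753ms=24/7b +77.922ms=3/14b
6) 1324.675ms=51/14b +77.922ms=3/14b
7) 1402.597ms=27/7b +77.922ms=3/14b
8) 1480.519ms=57/14b +77.922ms=3/14b
9) 1558.442ms=30/7b +77.922ms=3/14b
10) 1636.364ms=9/2b +545.455ms=3/2b
Σ=6b of 6 (165bpm 3/4) — PASS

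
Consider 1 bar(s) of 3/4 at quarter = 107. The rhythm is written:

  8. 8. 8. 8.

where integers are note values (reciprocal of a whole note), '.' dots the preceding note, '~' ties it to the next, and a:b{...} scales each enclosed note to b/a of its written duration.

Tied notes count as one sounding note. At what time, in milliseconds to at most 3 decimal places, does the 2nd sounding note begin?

1. 0.0ms @ 0 + 420.561ms (3/4)
2. 420.561ms @ 3/4 + 420.561ms (3/4)
3. 841.121ms @ 3/2 + 420.561ms (3/4)
4. 1261.682ms @ 9/4 + 420.561ms (3/4)

note 2 onset = 3/4b = 420.561ms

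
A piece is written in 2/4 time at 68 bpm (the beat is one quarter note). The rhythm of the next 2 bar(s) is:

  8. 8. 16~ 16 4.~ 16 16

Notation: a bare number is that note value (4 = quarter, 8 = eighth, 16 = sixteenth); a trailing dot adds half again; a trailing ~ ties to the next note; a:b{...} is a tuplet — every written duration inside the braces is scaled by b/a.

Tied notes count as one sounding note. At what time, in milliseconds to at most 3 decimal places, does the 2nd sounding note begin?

1. 0.0ms @ 0 + 661.765ms (3/4)
2. 661.765ms @ 3/4 + 661.765ms (3/4)
3. 1323.529ms @ 3/2 + 441.176ms (1/2)
4. 1764.706ms @ 2 + 1544.118ms (7/4)
5. 3308.824ms @ 15/4 + 220.588ms (1/4)

note 2 onset = 3/4b = 661.765ms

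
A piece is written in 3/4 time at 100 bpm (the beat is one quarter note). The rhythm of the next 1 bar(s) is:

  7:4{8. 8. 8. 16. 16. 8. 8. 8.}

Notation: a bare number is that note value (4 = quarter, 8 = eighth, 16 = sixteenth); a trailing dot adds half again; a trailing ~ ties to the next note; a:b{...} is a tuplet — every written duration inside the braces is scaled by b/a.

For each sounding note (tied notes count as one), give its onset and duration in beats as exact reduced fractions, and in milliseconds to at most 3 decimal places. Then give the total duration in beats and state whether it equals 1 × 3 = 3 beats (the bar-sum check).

1) 0.0ms=0b +257.143ms=3/7b
2) 257.143ms=3/7b +257.143ms=3/7b
3) 514.286ms=6/7b +257.143ms=3/7b
4) 771.429ms=9/7b +128.571ms=3/14b
5) 900.0ms=3/2b +128.571ms=3/14b
6) 1028.571ms=12/7b +257.143ms=3/7b
7) 1285.714ms=15/7b +257.143ms=3/7b
8) 1542.857ms=18/7b +257.143ms=3/7b
Σ=3b of 3 (100bpm 3/4) — PASS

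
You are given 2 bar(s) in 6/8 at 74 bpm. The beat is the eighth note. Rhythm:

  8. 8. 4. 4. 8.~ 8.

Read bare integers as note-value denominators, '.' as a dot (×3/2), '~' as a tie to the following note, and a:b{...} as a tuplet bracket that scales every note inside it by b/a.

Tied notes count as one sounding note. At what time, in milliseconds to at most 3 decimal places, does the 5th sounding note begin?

1. 0.0ms @ 0 + 1216.216ms (3/2)
2. 1216.216ms @ 3/2 + 1216.216ms (3/2)
3. 2432.432ms @ 3 + 2432.432ms (3)
4. 4864.865ms @ 6 + 2432.432ms (3)
5. 7297.297ms @ 9 + 2432.432ms (3)

note 5 onset = 9b = 7297.297ms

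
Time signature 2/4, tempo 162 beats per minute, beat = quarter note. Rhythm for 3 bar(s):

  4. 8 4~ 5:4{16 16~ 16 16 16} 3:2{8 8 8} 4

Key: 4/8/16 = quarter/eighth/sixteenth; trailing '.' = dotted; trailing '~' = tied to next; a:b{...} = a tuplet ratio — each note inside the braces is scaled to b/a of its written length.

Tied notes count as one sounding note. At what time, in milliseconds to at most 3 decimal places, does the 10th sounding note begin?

note 10 onset = 5b = 1851.852ms

1. 0.0ms @ 0 + 555.556ms (3/2)
2. 555.556ms @ 3/2 + 185.185ms (1/2)
3. 740.741ms @ 2 + 444.444ms (6/5)
4. 1185.185ms @ 16/5 + 148.148ms (2/5)
5. 1333.333ms @ 18/5 + 74.074ms (1/5)
6. 1407.407ms @ 19/5 + 74.074ms (1/5)
7. 1481.481ms @ 4 + 123.457ms (1/3)
8. 1604.938ms @ 13/3 + 123.457ms (1/3)
9. 1728.395ms @ 14/3 + 123.457ms (1/3)
10. 1851.852ms @ 5 + 370.37ms (1)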